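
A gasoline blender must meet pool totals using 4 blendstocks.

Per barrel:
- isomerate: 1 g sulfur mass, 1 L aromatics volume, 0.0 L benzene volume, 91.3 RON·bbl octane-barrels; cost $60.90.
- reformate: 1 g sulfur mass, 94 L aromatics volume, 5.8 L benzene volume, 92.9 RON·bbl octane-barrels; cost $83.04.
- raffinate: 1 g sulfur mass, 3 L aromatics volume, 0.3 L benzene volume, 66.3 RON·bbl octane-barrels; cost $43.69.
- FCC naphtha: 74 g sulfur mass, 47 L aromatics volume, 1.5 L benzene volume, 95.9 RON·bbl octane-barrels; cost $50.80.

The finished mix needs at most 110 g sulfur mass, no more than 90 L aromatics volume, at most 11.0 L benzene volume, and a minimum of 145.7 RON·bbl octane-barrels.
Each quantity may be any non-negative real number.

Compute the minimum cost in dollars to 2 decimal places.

$77.59

Treat it as an LP. Let x1 = barrels of isomerate, x2 = barrels of reformate, x3 = barrels of raffinate, x4 = barrels of FCC naphtha.
Minimise 60.9x1 + 83.04x2 + 43.69x3 + 50.8x4 subject to:
  1x1 + 1x2 + 1x3 + 74x4 ≤ 110   (sulfur mass)
  1x1 + 94x2 + 3x3 + 47x4 ≤ 90   (aromatics volume)
  5.8x2 + 0.3x3 + 1.5x4 ≤ 11   (benzene volume)
  91.3x1 + 92.9x2 + 66.3x3 + 95.9x4 ≥ 145.7   (octane-barrels)
  x1, x2, x3, x4 ≥ 0.
The optimal basis is {raffinate, FCC naphtha}; isomerate, reformate drop out. Binding constraints: sulfur mass and octane-barrels.
That vertex is x3 = 0.048396, x4 = 1.4858.
Hence cost = 43.69·0.048396 + 50.8·1.4858 = $77.5931.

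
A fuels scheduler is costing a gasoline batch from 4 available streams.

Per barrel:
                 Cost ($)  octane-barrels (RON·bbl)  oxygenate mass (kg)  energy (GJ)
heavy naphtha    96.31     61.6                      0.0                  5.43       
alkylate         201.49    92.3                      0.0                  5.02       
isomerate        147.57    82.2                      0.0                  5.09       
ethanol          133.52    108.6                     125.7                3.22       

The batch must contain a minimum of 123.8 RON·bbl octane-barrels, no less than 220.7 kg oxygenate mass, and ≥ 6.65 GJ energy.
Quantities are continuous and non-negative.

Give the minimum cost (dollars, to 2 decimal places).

$252.10

Set it up as a linear program. Let x1 = barrels of heavy naphtha, x2 = barrels of alkylate, x3 = barrels of isomerate, x4 = barrels of ethanol.
Minimise 96.31x1 + 201.49x2 + 147.57x3 + 133.52x4 subject to:
  61.6x1 + 92.3x2 + 82.2x3 + 108.6x4 ≥ 123.8   (octane-barrels)
  125.7x4 ≥ 220.7   (oxygenate mass)
  5.43x1 + 5.02x2 + 5.09x3 + 3.22x4 ≥ 6.65   (energy)
  x1, x2, x3, x4 ≥ 0.
At the optimum only heavy naphtha, ethanol are positive (alkylate, isomerate = 0). There the oxygenate mass and energy constraints are tight.
That vertex is x1 = 0.183504, x4 = 1.75577.
Objective = 96.31·0.183504 + 133.52·1.75577 = 252.1037.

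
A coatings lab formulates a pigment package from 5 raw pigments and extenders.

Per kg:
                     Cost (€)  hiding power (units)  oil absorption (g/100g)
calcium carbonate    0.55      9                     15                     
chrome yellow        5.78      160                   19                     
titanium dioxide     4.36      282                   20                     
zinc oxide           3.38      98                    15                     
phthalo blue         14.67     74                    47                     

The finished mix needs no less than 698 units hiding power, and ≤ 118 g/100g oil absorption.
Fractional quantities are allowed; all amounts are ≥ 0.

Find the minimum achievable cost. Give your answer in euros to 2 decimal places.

Let x1 = kg of calcium carbonate, x2 = kg of chrome yellow, x3 = kg of titanium dioxide, x4 = kg of zinc oxide, x5 = kg of phthalo blue.
Minimise 0.55x1 + 5.78x2 + 4.36x3 + 3.38x4 + 14.67x5 with:
  9x1 + 160x2 + 282x3 + 98x4 + 74x5 ≥ 698   (hiding power)
  15x1 + 19x2 + 20x3 + 15x4 + 47x5 ≤ 118   (oil absorption)
  x1, x2, x3, x4, x5 ≥ 0.
The cheapest feasible vertex uses only titanium dioxide; calcium carbonate, chrome yellow, zinc oxide, phthalo blue are not used. The hiding power requirement is met with equality.
That vertex is x3 = 2.475.
Objective = 4.36·2.475 = 10.7910.

€10.79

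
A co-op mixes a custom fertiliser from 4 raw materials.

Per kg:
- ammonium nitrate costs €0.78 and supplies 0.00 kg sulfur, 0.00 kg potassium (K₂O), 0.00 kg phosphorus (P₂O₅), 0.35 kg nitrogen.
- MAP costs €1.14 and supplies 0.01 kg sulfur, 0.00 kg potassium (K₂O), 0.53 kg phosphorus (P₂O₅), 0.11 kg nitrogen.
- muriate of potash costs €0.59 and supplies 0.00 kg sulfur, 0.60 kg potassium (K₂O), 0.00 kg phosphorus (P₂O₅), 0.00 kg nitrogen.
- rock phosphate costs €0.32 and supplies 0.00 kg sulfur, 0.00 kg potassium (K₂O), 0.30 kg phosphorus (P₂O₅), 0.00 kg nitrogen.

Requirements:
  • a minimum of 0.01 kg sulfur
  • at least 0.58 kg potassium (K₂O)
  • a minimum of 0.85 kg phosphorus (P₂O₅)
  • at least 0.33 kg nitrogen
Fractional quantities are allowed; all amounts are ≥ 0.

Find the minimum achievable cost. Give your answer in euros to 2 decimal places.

€2.54

Treat it as an LP. Let x1 = kg of ammonium nitrate, x2 = kg of MAP, x3 = kg of muriate of potash, x4 = kg of rock phosphate.
Minimise 0.78x1 + 1.14x2 + 0.59x3 + 0.32x4 with:
  0.01x2 ≥ 0.01   (sulfur)
  0.6x3 ≥ 0.58   (potassium (K₂O))
  0.53x2 + 0.3x4 ≥ 0.85   (phosphorus (P₂O₅))
  0.35x1 + 0.11x2 ≥ 0.33   (nitrogen)
  x1, x2, x3, x4 ≥ 0.
All 4 inputs are positive at the optimum. Binding constraints: sulfur, potassium (K₂O), phosphorus (P₂O₅), nitrogen.
Optimal quantities: ammonium nitrate = 0.6286 kg, MAP = 1 kg, muriate of potash = 0.9667 kg, rock phosphate = 1.067 kg.
Cost = 0.78·0.6286 + 1.14·1 + 0.59·0.9667 + 0.32·1.067 = 2.5421.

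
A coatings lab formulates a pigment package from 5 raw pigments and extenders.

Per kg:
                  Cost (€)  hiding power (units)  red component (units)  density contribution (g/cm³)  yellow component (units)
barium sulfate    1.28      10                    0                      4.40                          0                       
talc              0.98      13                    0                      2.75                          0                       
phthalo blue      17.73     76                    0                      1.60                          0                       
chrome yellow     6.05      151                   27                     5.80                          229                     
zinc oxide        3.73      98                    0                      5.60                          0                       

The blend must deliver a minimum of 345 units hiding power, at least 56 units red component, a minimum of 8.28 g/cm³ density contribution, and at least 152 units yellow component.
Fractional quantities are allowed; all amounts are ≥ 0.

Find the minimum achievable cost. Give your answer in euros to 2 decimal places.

Treat it as an LP. Let x1 = kg of barium sulfate, x2 = kg of talc, x3 = kg of phthalo blue, x4 = kg of chrome yellow, x5 = kg of zinc oxide.
Minimize 1.28x1 + 0.98x2 + 17.73x3 + 6.05x4 + 3.73x5 with:
  10x1 + 13x2 + 76x3 + 151x4 + 98x5 ≥ 345   (hiding power)
  27x4 ≥ 56   (red component)
  4.4x1 + 2.75x2 + 1.6x3 + 5.8x4 + 5.6x5 ≥ 8.28   (density contribution)
  229x4 ≥ 152   (yellow component)
  x1, x2, x3, x4, x5 ≥ 0.
At the optimum only chrome yellow, zinc oxide are positive (barium sulfate, talc, phthalo blue = 0). The hiding power and red component requirements are met with equality.
That vertex is x4 = 2.074, x5 = 0.3246.
Cost = 6.05·2.074 + 3.73·0.3246 = 13.7585.

€13.76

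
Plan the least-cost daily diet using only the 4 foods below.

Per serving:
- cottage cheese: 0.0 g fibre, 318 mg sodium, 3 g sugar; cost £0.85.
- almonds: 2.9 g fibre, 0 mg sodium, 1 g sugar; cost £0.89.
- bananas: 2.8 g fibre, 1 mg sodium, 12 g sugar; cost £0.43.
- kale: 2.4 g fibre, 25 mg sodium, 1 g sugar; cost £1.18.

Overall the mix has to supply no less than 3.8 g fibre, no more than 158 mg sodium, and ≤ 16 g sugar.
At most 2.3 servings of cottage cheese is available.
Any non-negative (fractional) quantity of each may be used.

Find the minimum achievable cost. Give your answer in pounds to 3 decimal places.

Let x1 = servings of cottage cheese, x2 = servings of almonds, x3 = servings of bananas, x4 = servings of kale.
Minimize 0.85x1 + 0.89x2 + 0.43x3 + 1.18x4 subject to:
  2.9x2 + 2.8x3 + 2.4x4 ≥ 3.8   (fibre)
  318x1 + 1x3 + 25x4 ≤ 158   (sodium)
  3x1 + 1x2 + 12x3 + 1x4 ≤ 16   (sugar)
  x1 ≤ 2.3
  x1, x2, x3, x4 ≥ 0.
The minimum-cost mix takes nothing from cottage cheese, kale — only almonds, bananas. The fibre and sugar requirements are met with equality.
Solving gives x2 = 0.025, x3 = 1.331.
Objective = 0.89·0.025 + 0.43·1.331 = 0.59458.

£0.595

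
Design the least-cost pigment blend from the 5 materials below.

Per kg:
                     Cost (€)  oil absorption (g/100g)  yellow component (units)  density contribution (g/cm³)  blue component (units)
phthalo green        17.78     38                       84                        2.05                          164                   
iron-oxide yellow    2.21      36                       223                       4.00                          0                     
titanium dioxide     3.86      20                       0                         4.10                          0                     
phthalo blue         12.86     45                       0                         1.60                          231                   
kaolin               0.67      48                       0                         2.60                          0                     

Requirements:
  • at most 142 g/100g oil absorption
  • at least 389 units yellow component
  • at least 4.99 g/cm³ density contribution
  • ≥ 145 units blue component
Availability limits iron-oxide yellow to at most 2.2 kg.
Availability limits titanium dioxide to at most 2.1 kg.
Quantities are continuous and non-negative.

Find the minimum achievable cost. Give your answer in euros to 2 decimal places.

€11.93

This is a linear program. Let x1 = kg of phthalo green, x2 = kg of iron-oxide yellow, x3 = kg of titanium dioxide, x4 = kg of phthalo blue, x5 = kg of kaolin.
Minimize 17.78x1 + 2.21x2 + 3.86x3 + 12.86x4 + 0.67x5 s.t.:
  38x1 + 36x2 + 20x3 + 45x4 + 48x5 ≤ 142   (oil absorption)
  84x1 + 223x2 ≥ 389   (yellow component)
  2.05x1 + 4x2 + 4.1x3 + 1.6x4 + 2.6x5 ≥ 4.99   (density contribution)
  164x1 + 231x4 ≥ 145   (blue component)
  x2 ≤ 2.2
  x3 ≤ 2.1
  x1, x2, x3, x4, x5 ≥ 0.
The minimum-cost mix takes nothing from phthalo green, titanium dioxide, kaolin — only iron-oxide yellow, phthalo blue. There the yellow component and blue component constraints are tight.
So iron-oxide yellow = 1.744 kg, phthalo blue = 0.6277 kg.
Cost = 2.21·1.744 + 12.86·0.6277 = 11.9265.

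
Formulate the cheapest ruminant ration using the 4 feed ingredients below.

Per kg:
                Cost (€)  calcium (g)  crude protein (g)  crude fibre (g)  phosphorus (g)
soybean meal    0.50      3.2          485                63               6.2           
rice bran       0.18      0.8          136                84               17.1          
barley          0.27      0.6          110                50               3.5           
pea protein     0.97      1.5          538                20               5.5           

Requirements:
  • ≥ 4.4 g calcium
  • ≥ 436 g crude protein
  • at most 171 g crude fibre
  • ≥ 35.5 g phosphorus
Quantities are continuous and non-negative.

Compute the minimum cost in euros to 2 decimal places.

€1.96

Set it up as a linear program. Let x1 = kg of soybean meal, x2 = kg of rice bran, x3 = kg of barley, x4 = kg of pea protein.
Minimize 0.5x1 + 0.18x2 + 0.27x3 + 0.97x4 with:
  3.2x1 + 0.8x2 + 0.6x3 + 1.5x4 ≥ 4.4   (calcium)
  485x1 + 136x2 + 110x3 + 538x4 ≥ 436   (crude protein)
  63x1 + 84x2 + 50x3 + 20x4 ≤ 171   (crude fibre)
  6.2x1 + 17.1x2 + 3.5x3 + 5.5x4 ≥ 35.5   (phosphorus)
  x1, x2, x3, x4 ≥ 0.
The cheapest feasible vertex uses only soybean meal, rice bran, pea protein; barley is not used. Binding constraints: calcium, crude fibre, phosphorus.
So soybean meal = 0.2467 kg, rice bran = 1.463 kg, pea protein = 1.627 kg.
Total cost: 0.5·0.2467 + 0.18·1.463 + 0.97·1.627 = 1.9649.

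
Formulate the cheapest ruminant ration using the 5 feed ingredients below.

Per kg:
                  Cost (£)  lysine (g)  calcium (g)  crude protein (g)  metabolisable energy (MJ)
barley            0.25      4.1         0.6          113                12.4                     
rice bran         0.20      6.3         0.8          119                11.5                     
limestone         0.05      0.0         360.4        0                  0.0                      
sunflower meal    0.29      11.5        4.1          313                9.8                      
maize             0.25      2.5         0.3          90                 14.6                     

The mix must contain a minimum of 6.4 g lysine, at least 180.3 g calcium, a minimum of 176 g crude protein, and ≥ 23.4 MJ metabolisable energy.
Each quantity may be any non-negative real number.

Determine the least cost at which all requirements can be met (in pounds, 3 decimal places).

Set it up as a linear program. Let x1 = kg of barley, x2 = kg of rice bran, x3 = kg of limestone, x4 = kg of sunflower meal, x5 = kg of maize.
Minimize 0.25x1 + 0.2x2 + 0.05x3 + 0.29x4 + 0.25x5 subject to:
  4.1x1 + 6.3x2 + 11.5x4 + 2.5x5 ≥ 6.4   (lysine)
  0.6x1 + 0.8x2 + 360.4x3 + 4.1x4 + 0.3x5 ≥ 180.3   (calcium)
  113x1 + 119x2 + 313x4 + 90x5 ≥ 176   (crude protein)
  12.4x1 + 11.5x2 + 9.8x4 + 14.6x5 ≥ 23.4   (metabolisable energy)
  x1, x2, x3, x4, x5 ≥ 0.
At the optimum only rice bran, limestone, maize are positive (barley, sunflower meal = 0). There the calcium, crude protein, metabolisable energy constraints are tight.
Optimal quantities: rice bran = 0.66 kg, limestone = 0.4979 kg, maize = 1.083 kg.
Cost = 0.2·0.66 + 0.05·0.4979 + 0.25·1.083 = 0.42765.

£0.428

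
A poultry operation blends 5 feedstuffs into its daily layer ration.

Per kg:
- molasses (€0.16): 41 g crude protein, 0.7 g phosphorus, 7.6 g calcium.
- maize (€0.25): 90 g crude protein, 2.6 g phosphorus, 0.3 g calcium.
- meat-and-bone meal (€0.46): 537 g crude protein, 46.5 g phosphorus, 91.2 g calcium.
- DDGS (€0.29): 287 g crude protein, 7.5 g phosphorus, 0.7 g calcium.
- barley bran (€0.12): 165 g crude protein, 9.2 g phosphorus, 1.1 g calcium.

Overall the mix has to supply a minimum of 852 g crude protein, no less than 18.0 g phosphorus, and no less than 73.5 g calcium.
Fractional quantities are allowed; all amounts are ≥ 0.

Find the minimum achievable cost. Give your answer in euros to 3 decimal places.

€0.673

Let x1 = kg of molasses, x2 = kg of maize, x3 = kg of meat-and-bone meal, x4 = kg of DDGS, x5 = kg of barley bran.
Minimize 0.16x1 + 0.25x2 + 0.46x3 + 0.29x4 + 0.12x5 s.t.:
  41x1 + 90x2 + 537x3 + 287x4 + 165x5 ≥ 852   (crude protein)
  0.7x1 + 2.6x2 + 46.5x3 + 7.5x4 + 9.2x5 ≥ 18   (phosphorus)
  7.6x1 + 0.3x2 + 91.2x3 + 0.7x4 + 1.1x5 ≥ 73.5   (calcium)
  x1, x2, x3, x4, x5 ≥ 0.
At the optimum only meat-and-bone meal, barley bran are positive (molasses, maize, DDGS = 0). The crude protein and calcium requirements are met with equality.
So meat-and-bone meal = 0.774 kg, barley bran = 2.645 kg.
Cost = 0.46·0.774 + 0.12·2.645 = 0.67344.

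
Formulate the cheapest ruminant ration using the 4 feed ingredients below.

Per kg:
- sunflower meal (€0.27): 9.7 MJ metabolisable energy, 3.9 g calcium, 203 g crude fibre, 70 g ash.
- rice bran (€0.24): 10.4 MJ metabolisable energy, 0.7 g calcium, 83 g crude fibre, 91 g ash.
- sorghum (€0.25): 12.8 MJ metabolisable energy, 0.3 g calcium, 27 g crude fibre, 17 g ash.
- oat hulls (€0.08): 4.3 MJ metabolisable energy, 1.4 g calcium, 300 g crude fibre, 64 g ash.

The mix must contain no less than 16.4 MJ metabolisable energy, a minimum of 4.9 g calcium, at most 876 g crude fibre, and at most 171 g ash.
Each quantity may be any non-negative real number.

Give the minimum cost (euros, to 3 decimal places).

Set it up as a linear program. Let x1 = kg of sunflower meal, x2 = kg of rice bran, x3 = kg of sorghum, x4 = kg of oat hulls.
Minimise 0.27x1 + 0.24x2 + 0.25x3 + 0.08x4 with:
  9.7x1 + 10.4x2 + 12.8x3 + 4.3x4 ≥ 16.4   (metabolisable energy)
  3.9x1 + 0.7x2 + 0.3x3 + 1.4x4 ≥ 4.9   (calcium)
  203x1 + 83x2 + 27x3 + 300x4 ≤ 876   (crude fibre)
  70x1 + 91x2 + 17x3 + 64x4 ≤ 171   (ash)
  x1, x2, x3, x4 ≥ 0.
At the optimum only sunflower meal, sorghum, oat hulls are positive (rice bran = 0). Binding constraints: metabolisable energy, calcium, ash.
Solving gives x1 = 0.4958, x3 = 0.2088, x4 = 2.074.
Hence cost = 0.27·0.4958 + 0.25·0.2088 + 0.08·2.074 = €0.35199.

€0.352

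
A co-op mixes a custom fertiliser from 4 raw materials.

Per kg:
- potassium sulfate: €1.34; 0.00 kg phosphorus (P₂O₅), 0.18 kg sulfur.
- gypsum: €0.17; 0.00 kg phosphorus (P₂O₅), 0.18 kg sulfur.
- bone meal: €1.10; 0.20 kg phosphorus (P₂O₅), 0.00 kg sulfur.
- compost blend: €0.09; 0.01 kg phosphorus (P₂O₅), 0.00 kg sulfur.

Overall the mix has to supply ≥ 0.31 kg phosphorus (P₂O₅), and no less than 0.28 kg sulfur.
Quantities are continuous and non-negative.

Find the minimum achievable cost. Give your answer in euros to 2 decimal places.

€1.97

This is a linear program. Let x1 = kg of potassium sulfate, x2 = kg of gypsum, x3 = kg of bone meal, x4 = kg of compost blend.
Minimize 1.34x1 + 0.17x2 + 1.1x3 + 0.09x4 subject to:
  0.2x3 + 0.01x4 ≥ 0.31   (phosphorus (P₂O₅))
  0.18x1 + 0.18x2 ≥ 0.28   (sulfur)
  x1, x2, x3, x4 ≥ 0.
The optimal basis is {gypsum, bone meal}; potassium sulfate, compost blend drop out. There the phosphorus (P₂O₅) and sulfur constraints are tight.
Solving gives x2 = 1.556, x3 = 1.55.
Total cost: 0.17·1.556 + 1.1·1.55 = 1.9695.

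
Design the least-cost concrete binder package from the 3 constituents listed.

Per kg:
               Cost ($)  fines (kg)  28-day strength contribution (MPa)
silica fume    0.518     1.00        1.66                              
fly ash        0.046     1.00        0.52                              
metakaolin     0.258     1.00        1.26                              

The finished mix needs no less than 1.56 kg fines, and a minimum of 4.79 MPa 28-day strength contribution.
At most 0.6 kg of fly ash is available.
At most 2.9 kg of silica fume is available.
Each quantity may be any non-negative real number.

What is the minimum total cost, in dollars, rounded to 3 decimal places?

$0.945

Let x1 = kg of silica fume, x2 = kg of fly ash, x3 = kg of metakaolin.
Minimise 0.518x1 + 0.046x2 + 0.258x3 with:
  1x1 + 1x2 + 1x3 ≥ 1.56   (fines)
  1.66x1 + 0.52x2 + 1.26x3 ≥ 4.79   (28-day strength contribution)
  x2 ≤ 0.6
  x1 ≤ 2.9
  x1, x2, x3 ≥ 0.
The minimum-cost mix takes nothing from silica fume — only fly ash, metakaolin. The 28-day strength contribution and the fly ash cap requirements are met with equality.
That vertex is x2 = 0.6, x3 = 3.554.
Hence cost = 0.046·0.6 + 0.258·3.554 = $0.94453.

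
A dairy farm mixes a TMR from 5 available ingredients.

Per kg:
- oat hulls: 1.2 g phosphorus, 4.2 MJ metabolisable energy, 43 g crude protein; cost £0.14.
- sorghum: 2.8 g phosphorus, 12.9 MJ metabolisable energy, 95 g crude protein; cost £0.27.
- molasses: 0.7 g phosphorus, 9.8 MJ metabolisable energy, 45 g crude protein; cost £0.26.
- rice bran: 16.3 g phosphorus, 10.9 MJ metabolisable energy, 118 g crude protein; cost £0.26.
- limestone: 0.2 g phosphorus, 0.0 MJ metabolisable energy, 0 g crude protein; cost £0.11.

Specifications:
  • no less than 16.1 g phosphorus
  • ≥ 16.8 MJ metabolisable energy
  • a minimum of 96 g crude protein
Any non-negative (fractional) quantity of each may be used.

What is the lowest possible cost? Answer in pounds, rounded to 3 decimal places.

£0.380

Treat it as an LP. Let x1 = kg of oat hulls, x2 = kg of sorghum, x3 = kg of molasses, x4 = kg of rice bran, x5 = kg of limestone.
Minimize 0.14x1 + 0.27x2 + 0.26x3 + 0.26x4 + 0.11x5 subject to:
  1.2x1 + 2.8x2 + 0.7x3 + 16.3x4 + 0.2x5 ≥ 16.1   (phosphorus)
  4.2x1 + 12.9x2 + 9.8x3 + 10.9x4 ≥ 16.8   (metabolisable energy)
  43x1 + 95x2 + 45x3 + 118x4 ≥ 96   (crude protein)
  x1, x2, x3, x4, x5 ≥ 0.
The optimal basis is {sorghum, rice bran}; oat hulls, molasses, limestone drop out. The phosphorus and metabolisable energy requirements are met with equality.
Optimal quantities: sorghum = 0.5471 kg, rice bran = 0.8937 kg.
Cost = 0.27·0.5471 + 0.26·0.8937 = 0.38008.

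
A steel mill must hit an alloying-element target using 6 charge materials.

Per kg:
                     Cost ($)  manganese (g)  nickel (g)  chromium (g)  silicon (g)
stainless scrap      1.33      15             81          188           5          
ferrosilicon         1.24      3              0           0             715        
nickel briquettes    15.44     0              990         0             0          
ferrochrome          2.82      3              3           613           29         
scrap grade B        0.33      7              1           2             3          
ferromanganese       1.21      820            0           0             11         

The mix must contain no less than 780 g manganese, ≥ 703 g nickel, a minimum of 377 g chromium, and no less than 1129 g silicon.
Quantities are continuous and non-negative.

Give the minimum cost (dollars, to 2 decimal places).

Set it up as a linear program. Let x1 = kg of stainless scrap, x2 = kg of ferrosilicon, x3 = kg of nickel briquettes, x4 = kg of ferrochrome, x5 = kg of scrap grade B, x6 = kg of ferromanganese.
min 1.33x1 + 1.24x2 + 15.44x3 + 2.82x4 + 0.33x5 + 1.21x6 subject to:
  15x1 + 3x2 + 3x4 + 7x5 + 820x6 ≥ 780   (manganese)
  81x1 + 990x3 + 3x4 + 1x5 ≥ 703   (nickel)
  188x1 + 613x4 + 2x5 ≥ 377   (chromium)
  5x1 + 715x2 + 29x4 + 3x5 + 11x6 ≥ 1129   (silicon)
  x1, x2, x3, x4, x5, x6 ≥ 0.
The cheapest feasible vertex uses only stainless scrap, ferrosilicon, nickel briquettes, ferromanganese; ferrochrome, scrap grade B are not used. The manganese, nickel, chromium, silicon requirements are met with equality.
Optimal quantities: stainless scrap = 2.005 kg, ferrosilicon = 1.551 kg, nickel briquettes = 0.546 kg, ferromanganese = 0.9089 kg.
Cost = 1.33·2.005 + 1.24·1.551 + 15.44·0.546 + 1.21·0.9089 = 14.1199.

$14.12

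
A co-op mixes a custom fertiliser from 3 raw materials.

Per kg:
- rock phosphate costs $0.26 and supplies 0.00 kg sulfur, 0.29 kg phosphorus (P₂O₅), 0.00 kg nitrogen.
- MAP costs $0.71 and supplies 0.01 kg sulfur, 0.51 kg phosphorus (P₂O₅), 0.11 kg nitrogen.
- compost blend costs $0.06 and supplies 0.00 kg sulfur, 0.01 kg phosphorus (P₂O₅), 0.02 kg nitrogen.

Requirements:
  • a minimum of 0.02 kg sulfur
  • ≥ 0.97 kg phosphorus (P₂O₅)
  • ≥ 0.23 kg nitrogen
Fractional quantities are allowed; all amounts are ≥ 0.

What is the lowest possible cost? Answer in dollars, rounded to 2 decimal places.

$1.45

Let x1 = kg of rock phosphate, x2 = kg of MAP, x3 = kg of compost blend.
Minimize 0.26x1 + 0.71x2 + 0.06x3 s.t.:
  0.01x2 ≥ 0.02   (sulfur)
  0.29x1 + 0.51x2 + 0.01x3 ≥ 0.97   (phosphorus (P₂O₅))
  0.11x2 + 0.02x3 ≥ 0.23   (nitrogen)
  x1, x2, x3 ≥ 0.
The minimum-cost mix takes nothing from rock phosphate — only MAP, compost blend. The sulfur and nitrogen requirements are met with equality.
So MAP = 2 kg, compost blend = 0.5 kg.
Cost = 0.71·2 + 0.06·0.5 = 1.4500.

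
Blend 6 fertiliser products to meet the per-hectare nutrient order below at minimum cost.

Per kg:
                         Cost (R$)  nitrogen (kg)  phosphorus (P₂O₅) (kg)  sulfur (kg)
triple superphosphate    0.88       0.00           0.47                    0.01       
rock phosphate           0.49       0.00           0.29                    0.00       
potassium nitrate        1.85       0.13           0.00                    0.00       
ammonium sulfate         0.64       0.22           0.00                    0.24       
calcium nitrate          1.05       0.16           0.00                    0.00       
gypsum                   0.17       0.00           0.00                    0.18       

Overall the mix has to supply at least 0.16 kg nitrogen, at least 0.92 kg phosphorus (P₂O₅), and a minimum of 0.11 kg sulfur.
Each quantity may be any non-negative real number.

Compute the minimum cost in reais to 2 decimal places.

Let x1 = kg of triple superphosphate, x2 = kg of rock phosphate, x3 = kg of potassium nitrate, x4 = kg of ammonium sulfate, x5 = kg of calcium nitrate, x6 = kg of gypsum.
min 0.88x1 + 0.49x2 + 1.85x3 + 0.64x4 + 1.05x5 + 0.17x6 subject to:
  0.13x3 + 0.22x4 + 0.16x5 ≥ 0.16   (nitrogen)
  0.47x1 + 0.29x2 ≥ 0.92   (phosphorus (P₂O₅))
  0.01x1 + 0.24x4 + 0.18x6 ≥ 0.11   (sulfur)
  x1, x2, x3, x4, x5, x6 ≥ 0.
The cheapest feasible vertex uses only rock phosphate, ammonium sulfate; triple superphosphate, potassium nitrate, calcium nitrate, gypsum are not used. There the nitrogen and phosphorus (P₂O₅) constraints are tight.
Optimal quantities: rock phosphate = 3.172 kg, ammonium sulfate = 0.7273 kg.
Total cost: 0.49·3.172 + 0.64·0.7273 = 2.0198.

R$2.02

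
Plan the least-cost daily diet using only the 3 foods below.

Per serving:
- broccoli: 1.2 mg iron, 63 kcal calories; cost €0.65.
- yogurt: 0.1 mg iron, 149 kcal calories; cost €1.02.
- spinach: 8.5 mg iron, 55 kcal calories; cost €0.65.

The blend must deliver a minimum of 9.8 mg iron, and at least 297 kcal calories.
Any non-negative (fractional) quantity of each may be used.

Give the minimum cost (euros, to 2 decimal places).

Let x1 = servings of broccoli, x2 = servings of yogurt, x3 = servings of spinach.
Minimise 0.65x1 + 1.02x2 + 0.65x3 s.t.:
  1.2x1 + 0.1x2 + 8.5x3 ≥ 9.8   (iron)
  63x1 + 149x2 + 55x3 ≥ 297   (calories)
  x1, x2, x3 ≥ 0.
The cheapest feasible vertex uses only yogurt, spinach; broccoli is not used. There the iron and calories constraints are tight.
Solving gives x2 = 1.575, x3 = 1.134.
Objective = 1.02·1.575 + 0.65·1.134 = 2.3436.

€2.34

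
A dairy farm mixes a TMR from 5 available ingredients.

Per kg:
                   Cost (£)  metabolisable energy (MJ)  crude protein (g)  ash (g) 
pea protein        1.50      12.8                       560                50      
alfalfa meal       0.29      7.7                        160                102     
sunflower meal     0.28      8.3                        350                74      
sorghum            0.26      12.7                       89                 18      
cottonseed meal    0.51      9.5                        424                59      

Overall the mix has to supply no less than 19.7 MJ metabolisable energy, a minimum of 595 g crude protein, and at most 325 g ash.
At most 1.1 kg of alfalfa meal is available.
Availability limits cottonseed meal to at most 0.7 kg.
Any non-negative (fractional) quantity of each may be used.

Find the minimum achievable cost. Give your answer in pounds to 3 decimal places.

Let x1 = kg of pea protein, x2 = kg of alfalfa meal, x3 = kg of sunflower meal, x4 = kg of sorghum, x5 = kg of cottonseed meal.
min 1.5x1 + 0.29x2 + 0.28x3 + 0.26x4 + 0.51x5 with:
  12.8x1 + 7.7x2 + 8.3x3 + 12.7x4 + 9.5x5 ≥ 19.7   (metabolisable energy)
  560x1 + 160x2 + 350x3 + 89x4 + 424x5 ≥ 595   (crude protein)
  50x1 + 102x2 + 74x3 + 18x4 + 59x5 ≤ 325   (ash)
  x2 ≤ 1.1
  x5 ≤ 0.7
  x1, x2, x3, x4, x5 ≥ 0.
The optimal basis is {sunflower meal, sorghum}; pea protein, alfalfa meal, cottonseed meal drop out. There the metabolisable energy and crude protein constraints are tight.
That vertex is x3 = 1.566, x4 = 0.5279.
Objective = 0.28·1.566 + 0.26·0.5279 = 0.57573.

£0.576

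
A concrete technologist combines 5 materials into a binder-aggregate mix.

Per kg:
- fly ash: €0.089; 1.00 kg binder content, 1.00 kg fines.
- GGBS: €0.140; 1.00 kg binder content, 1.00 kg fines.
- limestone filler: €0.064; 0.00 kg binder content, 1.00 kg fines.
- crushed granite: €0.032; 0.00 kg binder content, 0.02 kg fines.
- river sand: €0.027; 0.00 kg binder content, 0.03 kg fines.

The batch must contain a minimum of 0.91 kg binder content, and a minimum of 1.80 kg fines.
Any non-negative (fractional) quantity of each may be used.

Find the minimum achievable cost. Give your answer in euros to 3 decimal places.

Let x1 = kg of fly ash, x2 = kg of GGBS, x3 = kg of limestone filler, x4 = kg of crushed granite, x5 = kg of river sand.
Minimise 0.089x1 + 0.14x2 + 0.064x3 + 0.032x4 + 0.027x5 s.t.:
  1x1 + 1x2 ≥ 0.91   (binder content)
  1x1 + 1x2 + 1x3 + 0.02x4 + 0.03x5 ≥ 1.8   (fines)
  x1, x2, x3, x4, x5 ≥ 0.
The optimal basis is {fly ash, limestone filler}; GGBS, crushed granite, river sand drop out. The binder content and fines requirements are met with equality.
That vertex is x1 = 0.91, x3 = 0.89.
Objective = 0.089·0.91 + 0.064·0.89 = 0.13795.

€0.138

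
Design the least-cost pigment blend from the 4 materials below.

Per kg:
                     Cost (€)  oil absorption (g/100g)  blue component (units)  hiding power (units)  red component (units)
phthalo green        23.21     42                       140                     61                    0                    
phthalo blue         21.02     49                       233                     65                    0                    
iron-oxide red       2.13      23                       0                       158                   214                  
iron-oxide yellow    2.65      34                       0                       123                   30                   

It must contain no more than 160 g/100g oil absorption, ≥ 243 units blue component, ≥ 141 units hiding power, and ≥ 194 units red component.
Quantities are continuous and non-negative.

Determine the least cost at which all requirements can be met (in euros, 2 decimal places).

This is a linear program. Let x1 = kg of phthalo green, x2 = kg of phthalo blue, x3 = kg of iron-oxide red, x4 = kg of iron-oxide yellow.
Minimise 23.21x1 + 21.02x2 + 2.13x3 + 2.65x4 with:
  42x1 + 49x2 + 23x3 + 34x4 ≤ 160   (oil absorption)
  140x1 + 233x2 ≥ 243   (blue component)
  61x1 + 65x2 + 158x3 + 123x4 ≥ 141   (hiding power)
  214x3 + 30x4 ≥ 194   (red component)
  x1, x2, x3, x4 ≥ 0.
At the optimum only phthalo blue, iron-oxide red are positive (phthalo green, iron-oxide yellow = 0). Binding constraints: blue component and red component.
That vertex is x2 = 1.043, x3 = 0.9065.
Objective = 21.02·1.043 + 2.13·0.9065 = 23.8547.

€23.85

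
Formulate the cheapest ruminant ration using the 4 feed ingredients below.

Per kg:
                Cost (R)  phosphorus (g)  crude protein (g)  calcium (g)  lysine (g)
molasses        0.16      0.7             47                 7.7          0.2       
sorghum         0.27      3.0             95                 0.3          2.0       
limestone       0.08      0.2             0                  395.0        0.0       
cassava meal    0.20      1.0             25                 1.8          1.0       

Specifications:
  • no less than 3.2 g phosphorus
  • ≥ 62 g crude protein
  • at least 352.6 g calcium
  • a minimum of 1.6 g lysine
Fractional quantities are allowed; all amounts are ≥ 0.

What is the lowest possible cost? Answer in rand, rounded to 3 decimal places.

R0.343

Let x1 = kg of molasses, x2 = kg of sorghum, x3 = kg of limestone, x4 = kg of cassava meal.
Minimise 0.16x1 + 0.27x2 + 0.08x3 + 0.2x4 s.t.:
  0.7x1 + 3x2 + 0.2x3 + 1x4 ≥ 3.2   (phosphorus)
  47x1 + 95x2 + 25x4 ≥ 62   (crude protein)
  7.7x1 + 0.3x2 + 395x3 + 1.8x4 ≥ 352.6   (calcium)
  0.2x1 + 2x2 + 1x4 ≥ 1.6   (lysine)
  x1, x2, x3, x4 ≥ 0.
The cheapest feasible vertex uses only sorghum, limestone; molasses, cassava meal are not used. There the phosphorus and calcium constraints are tight.
That vertex is x2 = 1.007, x3 = 0.8919.
Total cost: 0.27·1.007 + 0.08·0.8919 = 0.34324.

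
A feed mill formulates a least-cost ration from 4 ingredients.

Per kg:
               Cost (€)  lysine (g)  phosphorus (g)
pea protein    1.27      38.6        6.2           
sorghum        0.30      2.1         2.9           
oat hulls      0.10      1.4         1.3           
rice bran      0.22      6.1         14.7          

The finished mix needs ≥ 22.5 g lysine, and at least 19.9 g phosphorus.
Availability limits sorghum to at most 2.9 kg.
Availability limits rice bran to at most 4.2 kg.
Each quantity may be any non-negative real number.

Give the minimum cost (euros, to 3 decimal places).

Let x1 = kg of pea protein, x2 = kg of sorghum, x3 = kg of oat hulls, x4 = kg of rice bran.
Minimise 1.27x1 + 0.3x2 + 0.1x3 + 0.22x4 with:
  38.6x1 + 2.1x2 + 1.4x3 + 6.1x4 ≥ 22.5   (lysine)
  6.2x1 + 2.9x2 + 1.3x3 + 14.7x4 ≥ 19.9   (phosphorus)
  x2 ≤ 2.9
  x4 ≤ 4.2
  x1, x2, x3, x4 ≥ 0.
The minimum-cost mix takes nothing from sorghum, oat hulls — only pea protein, rice bran. Binding constraints: lysine and phosphorus.
Optimal quantities: pea protein = 0.3953 kg, rice bran = 1.187 kg.
Cost = 1.27·0.3953 + 0.22·1.187 = 0.76317.

€0.763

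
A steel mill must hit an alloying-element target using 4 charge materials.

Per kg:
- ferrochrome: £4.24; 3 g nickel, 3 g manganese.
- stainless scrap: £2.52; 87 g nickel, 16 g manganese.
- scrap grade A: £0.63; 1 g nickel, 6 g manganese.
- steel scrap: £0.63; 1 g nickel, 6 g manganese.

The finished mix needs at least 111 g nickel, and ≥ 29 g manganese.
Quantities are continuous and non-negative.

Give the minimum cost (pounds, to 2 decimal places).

Let x1 = kg of ferrochrome, x2 = kg of stainless scrap, x3 = kg of scrap grade A, x4 = kg of steel scrap.
min 4.24x1 + 2.52x2 + 0.63x3 + 0.63x4 subject to:
  3x1 + 87x2 + 1x3 + 1x4 ≥ 111   (nickel)
  3x1 + 16x2 + 6x3 + 6x4 ≥ 29   (manganese)
  x1, x2, x3, x4 ≥ 0.
At the optimum only stainless scrap, scrap grade A are positive (ferrochrome, steel scrap = 0). The nickel and manganese requirements are met with equality.
That vertex is x2 = 1.259, x3 = 1.476.
Total cost: 2.52·1.259 + 0.63·1.476 = 4.1026.

£4.10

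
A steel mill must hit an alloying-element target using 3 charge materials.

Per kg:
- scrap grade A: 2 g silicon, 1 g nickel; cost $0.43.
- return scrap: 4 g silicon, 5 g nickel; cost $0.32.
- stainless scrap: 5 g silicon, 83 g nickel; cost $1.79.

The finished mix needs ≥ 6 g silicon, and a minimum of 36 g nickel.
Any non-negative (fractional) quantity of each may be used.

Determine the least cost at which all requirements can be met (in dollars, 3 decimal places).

Let x1 = kg of scrap grade A, x2 = kg of return scrap, x3 = kg of stainless scrap.
Minimize 0.43x1 + 0.32x2 + 1.79x3 s.t.:
  2x1 + 4x2 + 5x3 ≥ 6   (silicon)
  1x1 + 5x2 + 83x3 ≥ 36   (nickel)
  x1, x2, x3 ≥ 0.
At the optimum only return scrap, stainless scrap are positive (scrap grade A = 0). Binding constraints: silicon and nickel.
That vertex is x2 = 1.036, x3 = 0.3713.
Cost = 0.32·1.036 + 1.79·0.3713 = 0.99615.

$0.996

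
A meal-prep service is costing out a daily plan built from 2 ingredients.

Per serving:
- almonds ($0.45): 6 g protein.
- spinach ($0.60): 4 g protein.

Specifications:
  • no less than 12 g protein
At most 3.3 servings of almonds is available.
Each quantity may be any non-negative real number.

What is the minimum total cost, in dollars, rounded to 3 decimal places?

$0.900

Let x1 = servings of almonds, x2 = servings of spinach.
Minimise 0.45x1 + 0.6x2 subject to:
  6x1 + 4x2 ≥ 12   (protein)
  x1 ≤ 3.3
  x1, x2 ≥ 0.
The cheapest feasible vertex uses only almonds; spinach is not used. There the protein constraint is tight.
So almonds = 2 servings.
Cost = 0.45·2 = 0.90000.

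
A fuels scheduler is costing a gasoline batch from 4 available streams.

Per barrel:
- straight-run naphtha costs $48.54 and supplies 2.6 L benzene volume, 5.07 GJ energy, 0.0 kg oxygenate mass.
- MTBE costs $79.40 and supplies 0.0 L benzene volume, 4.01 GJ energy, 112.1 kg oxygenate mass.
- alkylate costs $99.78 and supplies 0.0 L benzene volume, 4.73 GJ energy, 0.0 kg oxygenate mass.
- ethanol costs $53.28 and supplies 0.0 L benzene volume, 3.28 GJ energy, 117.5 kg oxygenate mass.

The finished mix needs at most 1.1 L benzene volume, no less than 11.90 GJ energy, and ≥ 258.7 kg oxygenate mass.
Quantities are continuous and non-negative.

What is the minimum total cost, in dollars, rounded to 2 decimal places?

Let x1 = barrels of straight-run naphtha, x2 = barrels of MTBE, x3 = barrels of alkylate, x4 = barrels of ethanol.
min 48.54x1 + 79.4x2 + 99.78x3 + 53.28x4 with:
  2.6x1 ≤ 1.1   (benzene volume)
  5.07x1 + 4.01x2 + 4.73x3 + 3.28x4 ≥ 11.9   (energy)
  112.1x2 + 117.5x4 ≥ 258.7   (oxygenate mass)
  x1, x2, x3, x4 ≥ 0.
The cheapest feasible vertex uses only straight-run naphtha, ethanol; MTBE, alkylate are not used. The benzene volume and energy requirements are met with equality.
Solving gives x1 = 0.42308, x4 = 2.9741.
Hence cost = 48.54·0.42308 + 53.28·2.9741 = $178.9964.

$179.00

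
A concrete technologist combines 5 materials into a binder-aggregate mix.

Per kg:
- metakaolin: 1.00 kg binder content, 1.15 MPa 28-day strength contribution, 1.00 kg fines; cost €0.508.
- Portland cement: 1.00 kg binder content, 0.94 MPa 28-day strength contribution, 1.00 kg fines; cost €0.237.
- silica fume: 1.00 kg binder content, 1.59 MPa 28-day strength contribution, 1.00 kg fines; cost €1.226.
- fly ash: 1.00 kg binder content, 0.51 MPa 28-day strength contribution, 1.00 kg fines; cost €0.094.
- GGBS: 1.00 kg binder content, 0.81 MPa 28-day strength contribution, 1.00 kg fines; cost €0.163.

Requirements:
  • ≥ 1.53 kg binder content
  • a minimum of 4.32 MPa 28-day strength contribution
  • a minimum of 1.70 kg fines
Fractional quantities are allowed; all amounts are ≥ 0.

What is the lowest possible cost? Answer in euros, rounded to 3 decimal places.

Set it up as a linear program. Let x1 = kg of metakaolin, x2 = kg of Portland cement, x3 = kg of silica fume, x4 = kg of fly ash, x5 = kg of GGBS.
Minimize 0.508x1 + 0.237x2 + 1.226x3 + 0.094x4 + 0.163x5 subject to:
  1x1 + 1x2 + 1x3 + 1x4 + 1x5 ≥ 1.53   (binder content)
  1.15x1 + 0.94x2 + 1.59x3 + 0.51x4 + 0.81x5 ≥ 4.32   (28-day strength contribution)
  1x1 + 1x2 + 1x3 + 1x4 + 1x5 ≥ 1.7   (fines)
  x1, x2, x3, x4, x5 ≥ 0.
The cheapest feasible vertex uses only fly ash; metakaolin, Portland cement, silica fume, GGBS are not used. Binding constraint: 28-day strength contribution.
That vertex is x4 = 8.471.
Total cost: 0.094·8.471 = 0.79627.

€0.796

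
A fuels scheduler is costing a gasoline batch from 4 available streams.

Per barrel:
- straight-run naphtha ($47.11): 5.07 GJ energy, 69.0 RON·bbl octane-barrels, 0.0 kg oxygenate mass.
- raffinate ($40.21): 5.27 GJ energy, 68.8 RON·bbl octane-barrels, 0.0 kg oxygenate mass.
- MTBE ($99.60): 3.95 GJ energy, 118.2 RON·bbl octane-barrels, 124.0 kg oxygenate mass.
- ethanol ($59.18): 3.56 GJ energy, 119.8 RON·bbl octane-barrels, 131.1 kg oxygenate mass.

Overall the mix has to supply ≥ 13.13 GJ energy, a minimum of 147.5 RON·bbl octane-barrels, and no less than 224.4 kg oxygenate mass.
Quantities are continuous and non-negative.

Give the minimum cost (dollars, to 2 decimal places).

Set it up as a linear program. Let x1 = barrels of straight-run naphtha, x2 = barrels of raffinate, x3 = barrels of MTBE, x4 = barrels of ethanol.
Minimise 47.11x1 + 40.21x2 + 99.6x3 + 59.18x4 s.t.:
  5.07x1 + 5.27x2 + 3.95x3 + 3.56x4 ≥ 13.13   (energy)
  69x1 + 68.8x2 + 118.2x3 + 119.8x4 ≥ 147.5   (octane-barrels)
  124x3 + 131.1x4 ≥ 224.4   (oxygenate mass)
  x1, x2, x3, x4 ≥ 0.
The optimal basis is {raffinate, ethanol}; straight-run naphtha, MTBE drop out. Binding constraints: energy and oxygenate mass.
Solving gives x2 = 1.33519, x4 = 1.71167.
Cost = 40.21·1.33519 + 59.18·1.71167 = 154.9846.

$154.98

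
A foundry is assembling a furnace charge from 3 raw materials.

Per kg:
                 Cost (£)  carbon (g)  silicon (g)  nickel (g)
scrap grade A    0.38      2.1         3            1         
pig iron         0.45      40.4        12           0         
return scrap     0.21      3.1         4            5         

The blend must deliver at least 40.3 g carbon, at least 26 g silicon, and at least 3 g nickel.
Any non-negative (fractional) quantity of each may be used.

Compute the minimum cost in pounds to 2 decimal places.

£1.01

Treat it as an LP. Let x1 = kg of scrap grade A, x2 = kg of pig iron, x3 = kg of return scrap.
min 0.38x1 + 0.45x2 + 0.21x3 with:
  2.1x1 + 40.4x2 + 3.1x3 ≥ 40.3   (carbon)
  3x1 + 12x2 + 4x3 ≥ 26   (silicon)
  1x1 + 5x3 ≥ 3   (nickel)
  x1, x2, x3 ≥ 0.
At the optimum only pig iron, return scrap are positive (scrap grade A = 0). Binding constraints: silicon and nickel.
So pig iron = 1.967 kg, return scrap = 0.6 kg.
Cost = 0.45·1.967 + 0.21·0.6 = 1.0112.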